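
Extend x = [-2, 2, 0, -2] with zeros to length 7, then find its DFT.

Original 4-point DFT: [-2, -2-4i, -2, -2+4i]
Zero-padded 7-point DFT provides frequency interpolation.

DFT_7([x, 0, ...]) = [-2, 1.0489-0.6959i, -3.6920-3.5135i, -3.3569+1.0821i, -3.3569-1.0821i, -3.6920+3.5135i, 1.0489+0.6959i]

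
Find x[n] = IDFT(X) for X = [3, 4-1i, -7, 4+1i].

x[n] = (1/4) Σ(k=0 to 3) X[k] · e^(2πikn/4)

Computing each x[n]:
x[0] = 1
x[1] = 3
x[2] = -3
x[3] = 2

x = [1, 3, -3, 2]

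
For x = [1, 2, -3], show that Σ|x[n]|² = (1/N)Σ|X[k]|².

Time domain:
Σ|x[n]|² = |1|² + |2|² + |-3|² = 14.0000

Frequency domain:
(1/3)Σ|X[k]|² = (1/3)(|0|² + |1.5000-4.3301i|² + |1.5000+4.3301i|²) = (1/3)·42.0000 = 14.0000

Both sides agree, confirming Parseval's theorem.

Σ|x[n]|² = (1/N)Σ|X[k]|² = 14.0000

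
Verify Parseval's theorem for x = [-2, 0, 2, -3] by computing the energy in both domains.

Time domain:
Σ|x[n]|² = |-2|² + |0|² + |2|² + |-3|² = 17.0000

Frequency domain:
(1/4)Σ|X[k]|² = (1/4)(|-3|² + |-4-3i|² + |3|² + |-4+3i|²) = (1/4)·68.0000 = 17.0000

Both sides agree, confirming Parseval's theorem.

Σ|x[n]|² = (1/N)Σ|X[k]|² = 17.0000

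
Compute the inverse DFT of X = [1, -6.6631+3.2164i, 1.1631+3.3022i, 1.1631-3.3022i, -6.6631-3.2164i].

x[n] = (1/5) Σ(k=0 to 4) X[k] · e^(2πikn/5)

Computing each x[n]:
x[0] = -2
x[1] = -3
x[2] = 3
x[3] = 2
x[4] = 1

x = [-2, -3, 3, 2, 1]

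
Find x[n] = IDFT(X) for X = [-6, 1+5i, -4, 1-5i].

x[n] = (1/4) Σ(k=0 to 3) X[k] · e^(2πikn/4)

Computing each x[n]:
x[0] = -2
x[1] = -3
x[2] = -3
x[3] = 2

x = [-2, -3, -3, 2]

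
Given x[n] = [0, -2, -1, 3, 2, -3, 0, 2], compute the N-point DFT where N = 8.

X[k] = Σ(n=0 to 7) x[n] · ω_8^(nk)
where ω_8 = e^(-2πi/8)

Computing each X[k]:
X[0] = 1
X[1] = -2.0000-0.4142i
X[2] = 3+10i
X[3] = -2.0000-2.4142i
X[4] = 1
X[5] = -2.0000+2.4142i
X[6] = 3-10i
X[7] = -2.0000+0.4142i

X = [1, -2.0000-0.4142i, 3+10i, -2.0000-2.4142i, 1, -2.0000+2.4142i, 3-10i, -2.0000+0.4142i]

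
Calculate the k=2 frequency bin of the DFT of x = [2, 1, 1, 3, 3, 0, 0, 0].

X[2] = Σ(n=0 to 7) x[n] · ω_8^(2n) where ω_8 = e^(-2πi/8)
= (2)·ω_8^0 + (1)·ω_8^2 + (1)·ω_8^4 + (3)·ω_8^6 + (3)·ω_8^8 + (0)·ω_8^10 + (0)·ω_8^12 + (0)·ω_8^14

X[2] = 4+2i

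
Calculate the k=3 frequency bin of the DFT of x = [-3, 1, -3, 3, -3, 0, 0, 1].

X[3] = Σ(n=0 to 7) x[n] · ω_8^(3n) where ω_8 = e^(-2πi/8)
= (-3)·ω_8^0 + (1)·ω_8^3 + (-3)·ω_8^6 + (3)·ω_8^9 + (-3)·ω_8^12 + (0)·ω_8^15 + (0)·ω_8^18 + (1)·ω_8^21

X[3] = 0.7071-5.1213i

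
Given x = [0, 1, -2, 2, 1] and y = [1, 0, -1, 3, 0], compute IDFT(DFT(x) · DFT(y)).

(x ⊛ y)[n] = Σ(m=0 to 4) x[m] · y[(n-m) mod 5]

Computing each output sample:
(x ⊛ y)[0] = -8
(x ⊛ y)[1] = 6
(x ⊛ y)[2] = 1
(x ⊛ y)[3] = 1
(x ⊛ y)[4] = 6

x ⊛ y = [-8, 6, 1, 1, 6]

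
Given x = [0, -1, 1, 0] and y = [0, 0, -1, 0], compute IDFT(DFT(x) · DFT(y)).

(x ⊛ y)[n] = Σ(m=0 to 3) x[m] · y[(n-m) mod 4]

Computing each output sample:
(x ⊛ y)[0] = -1
(x ⊛ y)[1] = 0
(x ⊛ y)[2] = 0
(x ⊛ y)[3] = 1

x ⊛ y = [-1, 0, 0, 1]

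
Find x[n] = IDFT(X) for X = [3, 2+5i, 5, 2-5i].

x[n] = (1/4) Σ(k=0 to 3) X[k] · e^(2πikn/4)

Computing each x[n]:
x[0] = 3
x[1] = -3
x[2] = 1
x[3] = 2

x = [3, -3, 1, 2]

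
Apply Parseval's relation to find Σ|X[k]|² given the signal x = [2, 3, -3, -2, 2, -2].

Parseval: Σ|x[n]|² = (1/N)Σ|X[k]|², so Σ|X[k]|² = N·Σ|x[n]|² = 6·34.0000

Σ|X[k]|² = N·Σ|x[n]|² = 6·34.0000 = 204.0000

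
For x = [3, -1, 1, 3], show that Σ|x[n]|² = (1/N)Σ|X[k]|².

Time domain:
Σ|x[n]|² = |3|² + |-1|² + |1|² + |3|² = 20.0000

Frequency domain:
(1/4)Σ|X[k]|² = (1/4)(|6|² + |2+4i|² + |2|² + |2-4i|²) = (1/4)·80.0000 = 20.0000

Both sides agree, confirming Parseval's theorem.

Σ|x[n]|² = (1/N)Σ|X[k]|² = 20.0000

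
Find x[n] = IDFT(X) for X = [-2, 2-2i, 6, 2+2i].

x[n] = (1/4) Σ(k=0 to 3) X[k] · e^(2πikn/4)

Computing each x[n]:
x[0] = 2
x[1] = -1
x[2] = 0
x[3] = -3

x = [2, -1, 0, -3]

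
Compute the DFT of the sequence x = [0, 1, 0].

X[k] = Σ(n=0 to 2) x[n] · ω_3^(nk)
where ω_3 = e^(-2πi/3)

Computing each X[k]:
X[0] = 1
X[1] = -0.5000-0.8660i
X[2] = -0.5000+0.8660i

X = [1, -0.5000-0.8660i, -0.5000+0.8660i]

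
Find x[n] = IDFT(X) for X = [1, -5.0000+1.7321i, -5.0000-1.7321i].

x[n] = (1/3) Σ(k=0 to 2) X[k] · e^(2πikn/3)

Computing each x[n]:
x[0] = -3
x[1] = 1
x[2] = 3

x = [-3, 1, 3]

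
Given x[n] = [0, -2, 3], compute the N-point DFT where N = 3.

X[k] = Σ(n=0 to 2) x[n] · ω_3^(nk)
where ω_3 = e^(-2πi/3)

Computing each X[k]:
X[0] = 1
X[1] = -0.5000+4.3301i
X[2] = -0.5000-4.3301i

X = [1, -0.5000+4.3301i, -0.5000-4.3301i]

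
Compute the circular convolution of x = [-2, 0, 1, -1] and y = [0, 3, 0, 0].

(x ⊛ y)[n] = Σ(m=0 to 3) x[m] · y[(n-m) mod 4]

Computing each output sample:
(x ⊛ y)[0] = -3
(x ⊛ y)[1] = -6
(x ⊛ y)[2] = 0
(x ⊛ y)[3] = 3

x ⊛ y = [-3, -6, 0, 3]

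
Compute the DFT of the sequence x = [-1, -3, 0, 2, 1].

X[k] = Σ(n=0 to 4) x[n] · ω_5^(nk)
where ω_5 = e^(-2πi/5)

Computing each X[k]:
X[0] = -1
X[1] = -3.2361+4.9798i
X[2] = 1.2361+0.4490i
X[3] = 1.2361-0.4490i
X[4] = -3.2361-4.9798i

X = [-1, -3.2361+4.9798i, 1.2361+0.4490i, 1.2361-0.4490i, -3.2361-4.9798i]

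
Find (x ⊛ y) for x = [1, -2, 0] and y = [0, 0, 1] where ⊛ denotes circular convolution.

(x ⊛ y)[n] = Σ(m=0 to 2) x[m] · y[(n-m) mod 3]

Computing each output sample:
(x ⊛ y)[0] = -2
(x ⊛ y)[1] = 0
(x ⊛ y)[2] = 1

x ⊛ y = [-2, 0, 1]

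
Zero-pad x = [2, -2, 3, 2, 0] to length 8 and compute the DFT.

Original 5-point DFT: [5, -2.6631+1.3143i, 5.1631+2.1266i, 5.1631-2.1266i, -2.6631-1.3143i]
Zero-padded 8-point DFT provides frequency interpolation.

DFT_8([x, 0, ...]) = [5, -0.8284-3.0000i, -1+4i, 4.8284+3.0000i, 5, 4.8284-3.0000i, -1-4i, -0.8284+3.0000i]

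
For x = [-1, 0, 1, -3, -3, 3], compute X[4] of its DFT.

X[4] = Σ(n=0 to 5) x[n] · ω_6^(4n) where ω_6 = e^(-2πi/6)
= (-1)·ω_6^0 + (0)·ω_6^4 + (1)·ω_6^8 + (-3)·ω_6^12 + (-3)·ω_6^16 + (3)·ω_6^20

X[4] = -4.5000-6.0622i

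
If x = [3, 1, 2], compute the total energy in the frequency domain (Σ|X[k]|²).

Parseval: Σ|x[n]|² = (1/N)Σ|X[k]|², so Σ|X[k]|² = N·Σ|x[n]|² = 3·14.0000

Σ|X[k]|² = N·Σ|x[n]|² = 3·14.0000 = 42.0000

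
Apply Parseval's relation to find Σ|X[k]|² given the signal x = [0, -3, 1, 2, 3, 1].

Parseval: Σ|x[n]|² = (1/N)Σ|X[k]|², so Σ|X[k]|² = N·Σ|x[n]|² = 6·24.0000

Σ|X[k]|² = N·Σ|x[n]|² = 6·24.0000 = 144.0000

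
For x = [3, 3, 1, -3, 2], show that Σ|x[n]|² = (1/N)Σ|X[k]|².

Time domain:
Σ|x[n]|² = |3|² + |3|² + |1|² + |-3|² + |2|² = 32.0000

Frequency domain:
(1/5)Σ|X[k]|² = (1/5)(|6|² + |6.1631-3.3022i|² + |-1.6631+3.2164i|² + |-1.6631-3.2164i|² + |6.1631+3.3022i|²) = (1/5)·160.0000 = 32.0000

Both sides agree, confirming Parseval's theorem.

Σ|x[n]|² = (1/N)Σ|X[k]|² = 32.0000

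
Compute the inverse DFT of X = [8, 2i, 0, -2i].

x[n] = (1/4) Σ(k=0 to 3) X[k] · e^(2πikn/4)

Computing each x[n]:
x[0] = 2
x[1] = 1
x[2] = 2
x[3] = 3

x = [2, 1, 2, 3]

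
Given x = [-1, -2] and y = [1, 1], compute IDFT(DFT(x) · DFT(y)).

(x ⊛ y)[n] = Σ(m=0 to 1) x[m] · y[(n-m) mod 2]

Computing each output sample:
(x ⊛ y)[0] = -3
(x ⊛ y)[1] = -3

x ⊛ y = [-3, -3]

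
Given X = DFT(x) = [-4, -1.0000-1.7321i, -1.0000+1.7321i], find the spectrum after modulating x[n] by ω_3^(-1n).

Modulation property: DFT(ω_3^(-1n)·x[n]) = X[(k-1) mod 3], so circularly shift X by 1 positions.

X[k-1] = [-1.0000+1.7321i, -4, -1.0000-1.7321i]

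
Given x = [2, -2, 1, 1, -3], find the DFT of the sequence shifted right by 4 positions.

Time shift by 4: X_shifted[k] = ω_5^(4k) · X[k]
Shifted x = [-2, 1, 1, -3, 2]

DFT(x[n-4]) = [-1, 0.5451-1.4001i, -5.0451+4.3920i, -5.0451-4.3920i, 0.5451+1.4001i]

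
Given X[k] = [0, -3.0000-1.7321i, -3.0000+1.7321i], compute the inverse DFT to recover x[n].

x[n] = (1/3) Σ(k=0 to 2) X[k] · e^(2πikn/3)

Computing each x[n]:
x[0] = -2
x[1] = 2
x[2] = 0

x = [-2, 2, 0]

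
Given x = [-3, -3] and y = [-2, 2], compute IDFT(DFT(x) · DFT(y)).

(x ⊛ y)[n] = Σ(m=0 to 1) x[m] · y[(n-m) mod 2]

Computing each output sample:
(x ⊛ y)[0] = 0
(x ⊛ y)[1] = 0

x ⊛ y = [0, 0]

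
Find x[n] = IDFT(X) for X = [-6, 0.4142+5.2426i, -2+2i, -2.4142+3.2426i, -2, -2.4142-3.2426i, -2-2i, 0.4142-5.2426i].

x[n] = (1/8) Σ(k=0 to 7) X[k] · e^(2πikn/8)

Computing each x[n]:
x[0] = -2
x[1] = -2
x[2] = -1
x[3] = -2
x[4] = -1
x[5] = 0
x[6] = 0
x[7] = 2

x = [-2, -2, -1, -2, -1, 0, 0, 2]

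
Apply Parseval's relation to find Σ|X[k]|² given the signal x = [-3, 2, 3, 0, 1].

Parseval: Σ|x[n]|² = (1/N)Σ|X[k]|², so Σ|X[k]|² = N·Σ|x[n]|² = 5·23.0000

Σ|X[k]|² = N·Σ|x[n]|² = 5·23.0000 = 115.0000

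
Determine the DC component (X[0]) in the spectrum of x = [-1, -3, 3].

X[0] = Σ(n=0 to 2) x[n] · ω_3^0 = Σ x[n]
= (-1) + (-3) + (3)

X[0] = -1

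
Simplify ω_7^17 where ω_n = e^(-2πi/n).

Since ω_7^7 = 1, powers reduce modulo 7.
17 mod 7 = 3
So ω_7^17 = ω_7^3 = e^(-2πi·3/7)

ω_7^17 = ω_7^3 = -0.9010-0.4339i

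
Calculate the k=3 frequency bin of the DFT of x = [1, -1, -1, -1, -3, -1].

X[3] = Σ(n=0 to 5) x[n] · ω_6^(3n) where ω_6 = e^(-2πi/6)
= (1)·ω_6^0 + (-1)·ω_6^3 + (-1)·ω_6^6 + (-1)·ω_6^9 + (-3)·ω_6^12 + (-1)·ω_6^15

X[3] = 0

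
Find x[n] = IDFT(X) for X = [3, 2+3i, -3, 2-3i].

x[n] = (1/4) Σ(k=0 to 3) X[k] · e^(2πikn/4)

Computing each x[n]:
x[0] = 1
x[1] = 0
x[2] = -1
x[3] = 3

x = [1, 0, -1, 3]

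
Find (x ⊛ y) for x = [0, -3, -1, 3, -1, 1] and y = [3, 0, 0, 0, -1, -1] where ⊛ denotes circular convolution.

(x ⊛ y)[n] = Σ(m=0 to 5) x[m] · y[(n-m) mod 6]

Computing each output sample:
(x ⊛ y)[0] = 4
(x ⊛ y)[1] = -11
(x ⊛ y)[2] = -5
(x ⊛ y)[3] = 9
(x ⊛ y)[4] = -4
(x ⊛ y)[5] = 6

x ⊛ y = [4, -11, -5, 9, -4, 6]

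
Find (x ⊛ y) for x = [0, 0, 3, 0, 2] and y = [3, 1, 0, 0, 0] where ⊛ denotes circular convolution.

(x ⊛ y)[n] = Σ(m=0 to 4) x[m] · y[(n-m) mod 5]

Computing each output sample:
(x ⊛ y)[0] = 2
(x ⊛ y)[1] = 0
(x ⊛ y)[2] = 9
(x ⊛ y)[3] = 3
(x ⊛ y)[4] = 6

x ⊛ y = [2, 0, 9, 3, 6]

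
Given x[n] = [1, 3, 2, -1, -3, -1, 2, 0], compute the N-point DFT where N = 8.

X[k] = Σ(n=0 to 7) x[n] · ω_8^(nk)
where ω_8 = e^(-2πi/8)

Computing each X[k]:
X[0] = 3
X[1] = 7.5355-2.1213i
X[2] = -6-3i
X[3] = 0.4645-2.1213i
X[4] = 1
X[5] = 0.4645+2.1213i
X[6] = -6+3i
X[7] = 7.5355+2.1213i

X = [3, 7.5355-2.1213i, -6-3i, 0.4645-2.1213i, 1, 0.4645+2.1213i, -6+3i, 7.5355+2.1213i]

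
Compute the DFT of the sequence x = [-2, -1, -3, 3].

X[k] = Σ(n=0 to 3) x[n] · ω_4^(nk)
where ω_4 = e^(-2πi/4)

Computing each X[k]:
X[0] = -3
X[1] = 1+4i
X[2] = -7
X[3] = 1-4i

X = [-3, 1+4i, -7, 1-4i]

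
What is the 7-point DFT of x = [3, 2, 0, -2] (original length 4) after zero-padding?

Original 4-point DFT: [3, 3-4i, 3, 3+4i]
Zero-padded 7-point DFT provides frequency interpolation.

DFT_7([x, 0, ...]) = [3, 6.0489-0.6959i, 1.3080-3.5135i, 1.6431+1.0821i, 1.6431-1.0821i, 1.3080+3.5135i, 6.0489+0.6959i]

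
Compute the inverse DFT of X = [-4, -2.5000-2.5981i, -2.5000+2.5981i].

x[n] = (1/3) Σ(k=0 to 2) X[k] · e^(2πikn/3)

Computing each x[n]:
x[0] = -3
x[1] = 1
x[2] = -2

x = [-3, 1, -2]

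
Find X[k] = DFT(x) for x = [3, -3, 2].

X[k] = Σ(n=0 to 2) x[n] · ω_3^(nk)
where ω_3 = e^(-2πi/3)

Computing each X[k]:
X[0] = 2
X[1] = 3.5000+4.3301i
X[2] = 3.5000-4.3301i

X = [2, 3.5000+4.3301i, 3.5000-4.3301i]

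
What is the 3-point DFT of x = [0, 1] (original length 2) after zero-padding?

Original 2-point DFT: [1, -1]
Zero-padded 3-point DFT provides frequency interpolation.

DFT_3([x, 0, ...]) = [1, -0.5000-0.8660i, -0.5000+0.8660i]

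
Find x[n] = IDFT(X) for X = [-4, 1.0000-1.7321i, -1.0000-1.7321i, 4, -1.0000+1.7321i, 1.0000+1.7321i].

x[n] = (1/6) Σ(k=0 to 5) X[k] · e^(2πikn/6)

Computing each x[n]:
x[0] = 0
x[1] = 0
x[2] = 0
x[3] = -2
x[4] = 0
x[5] = -2

x = [0, 0, 0, -2, 0, -2]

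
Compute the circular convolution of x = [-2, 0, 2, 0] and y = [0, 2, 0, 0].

(x ⊛ y)[n] = Σ(m=0 to 3) x[m] · y[(n-m) mod 4]

Computing each output sample:
(x ⊛ y)[0] = 0
(x ⊛ y)[1] = -4
(x ⊛ y)[2] = 0
(x ⊛ y)[3] = 4

x ⊛ y = [0, -4, 0, 4]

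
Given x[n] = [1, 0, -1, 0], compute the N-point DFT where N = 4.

X[k] = Σ(n=0 to 3) x[n] · ω_4^(nk)
where ω_4 = e^(-2πi/4)

Computing each X[k]:
X[0] = 0
X[1] = 2
X[2] = 0
X[3] = 2

X = [0, 2, 0, 2]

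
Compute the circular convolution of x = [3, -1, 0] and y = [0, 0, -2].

(x ⊛ y)[n] = Σ(m=0 to 2) x[m] · y[(n-m) mod 3]

Computing each output sample:
(x ⊛ y)[0] = 2
(x ⊛ y)[1] = 0
(x ⊛ y)[2] = -6

x ⊛ y = [2, 0, -6]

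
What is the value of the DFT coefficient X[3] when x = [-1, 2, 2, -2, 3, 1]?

X[3] = Σ(n=0 to 5) x[n] · ω_6^(3n) where ω_6 = e^(-2πi/6)
= (-1)·ω_6^0 + (2)·ω_6^3 + (2)·ω_6^6 + (-2)·ω_6^9 + (3)·ω_6^12 + (1)·ω_6^15

X[3] = 3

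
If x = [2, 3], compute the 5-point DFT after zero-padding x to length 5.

Original 2-point DFT: [5, -1]
Zero-padded 5-point DFT provides frequency interpolation.

DFT_5([x, 0, ...]) = [5, 2.9271-2.8532i, -0.4271-1.7634i, -0.4271+1.7634i, 2.9271+2.8532i]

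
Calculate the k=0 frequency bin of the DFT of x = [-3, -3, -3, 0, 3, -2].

X[0] = Σ(n=0 to 5) x[n] · ω_6^0 = Σ x[n]
= (-3) + (-3) + (-3) + (0) + (3) + (-2)

X[0] = -8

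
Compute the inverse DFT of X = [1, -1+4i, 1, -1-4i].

x[n] = (1/4) Σ(k=0 to 3) X[k] · e^(2πikn/4)

Computing each x[n]:
x[0] = 0
x[1] = -2
x[2] = 1
x[3] = 2

x = [0, -2, 1, 2]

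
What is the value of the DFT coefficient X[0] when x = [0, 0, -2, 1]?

X[0] = Σ(n=0 to 3) x[n] · ω_4^0 = Σ x[n]
= (0) + (0) + (-2) + (1)

X[0] = -1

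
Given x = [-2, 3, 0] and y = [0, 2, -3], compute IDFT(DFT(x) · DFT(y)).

(x ⊛ y)[n] = Σ(m=0 to 2) x[m] · y[(n-m) mod 3]

Computing each output sample:
(x ⊛ y)[0] = -9
(x ⊛ y)[1] = -4
(x ⊛ y)[2] = 12

x ⊛ y = [-9, -4, 12]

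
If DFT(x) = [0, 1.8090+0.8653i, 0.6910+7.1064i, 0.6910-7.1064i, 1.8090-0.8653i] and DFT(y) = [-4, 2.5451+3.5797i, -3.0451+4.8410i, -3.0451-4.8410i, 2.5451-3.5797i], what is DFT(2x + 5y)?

By linearity: DFT(2x + 5y) = 2·DFT(x) + 5·DFT(y)
= 2·[0, 1.8090+0.8653i, 0.6910+7.1064i, 0.6910-7.1064i, 1.8090-0.8653i] + 5·[-4, 2.5451+3.5797i, -3.0451+4.8410i, -3.0451-4.8410i, 2.5451-3.5797i]

Computing element-wise:
Z[0] = 2·(0) + 5·(-4) = -20
Z[1] = 2·(1.8090+0.8653i) + 5·(2.5451+3.5797i) = 16.3435+19.6291i
Z[2] = 2·(0.6910+7.1064i) + 5·(-3.0451+4.8410i) = -13.8435+38.4178i
Z[3] = 2·(0.6910-7.1064i) + 5·(-3.0451-4.8410i) = -13.8435-38.4178i
Z[4] = 2·(1.8090-0.8653i) + 5·(2.5451-3.5797i) = 16.3435-19.6291i

DFT(2x + 5y) = 2·X + 5·Y = [-20, 16.3435+19.6291i, -13.8435+38.4178i, -13.8435-38.4178i, 16.3435-19.6291i]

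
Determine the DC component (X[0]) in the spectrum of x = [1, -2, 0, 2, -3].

X[0] = Σ(n=0 to 4) x[n] · ω_5^0 = Σ x[n]
= (1) + (-2) + (0) + (2) + (-3)

X[0] = -2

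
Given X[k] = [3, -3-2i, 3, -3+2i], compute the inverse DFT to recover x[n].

x[n] = (1/4) Σ(k=0 to 3) X[k] · e^(2πikn/4)

Computing each x[n]:
x[0] = 0
x[1] = 1
x[2] = 3
x[3] = -1

x = [0, 1, 3, -1]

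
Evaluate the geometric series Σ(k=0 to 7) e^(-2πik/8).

Sum of all nth roots of unity equals 0 for n > 1 (geometric series with r ≠ 1).

0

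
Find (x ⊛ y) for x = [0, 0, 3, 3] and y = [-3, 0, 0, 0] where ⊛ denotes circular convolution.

(x ⊛ y)[n] = Σ(m=0 to 3) x[m] · y[(n-m) mod 4]

Computing each output sample:
(x ⊛ y)[0] = 0
(x ⊛ y)[1] = 0
(x ⊛ y)[2] = -9
(x ⊛ y)[3] = -9

x ⊛ y = [0, 0, -9, -9]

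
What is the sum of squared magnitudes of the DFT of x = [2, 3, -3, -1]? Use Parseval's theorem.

Parseval: Σ|x[n]|² = (1/N)Σ|X[k]|², so Σ|X[k]|² = N·Σ|x[n]|² = 4·23.0000

Σ|X[k]|² = N·Σ|x[n]|² = 4·23.0000 = 92.0000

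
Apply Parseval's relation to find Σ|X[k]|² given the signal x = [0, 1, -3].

Parseval: Σ|x[n]|² = (1/N)Σ|X[k]|², so Σ|X[k]|² = N·Σ|x[n]|² = 3·10.0000

Σ|X[k]|² = N·Σ|x[n]|² = 3·10.0000 = 30.0000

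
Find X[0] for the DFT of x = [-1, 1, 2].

X[0] = Σ(n=0 to 2) x[n] · ω_3^0 = Σ x[n]
= (-1) + (1) + (2)

X[0] = 2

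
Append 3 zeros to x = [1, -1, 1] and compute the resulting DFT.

Original 3-point DFT: [1, 1.0000+1.7321i, 1.0000-1.7321i]
Zero-padded 6-point DFT provides frequency interpolation.

DFT_6([x, 0, ...]) = [1, 0, 1.0000+1.7321i, 3, 1.0000-1.7321i, 0]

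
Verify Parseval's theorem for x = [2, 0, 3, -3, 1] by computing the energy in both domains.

Time domain:
Σ|x[n]|² = |2|² + |0|² + |3|² + |-3|² + |1|² = 23.0000

Frequency domain:
(1/5)Σ|X[k]|² = (1/5)(|3|² + |2.3090-2.5757i|² + |1.1910+6.2941i|² + |1.1910-6.2941i|² + |2.3090+2.5757i|²) = (1/5)·115.0000 = 23.0000

Both sides agree, confirming Parseval's theorem.

Σ|x[n]|² = (1/N)Σ|X[k]|² = 23.0000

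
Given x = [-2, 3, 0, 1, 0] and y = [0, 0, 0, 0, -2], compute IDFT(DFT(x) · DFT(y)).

(x ⊛ y)[n] = Σ(m=0 to 4) x[m] · y[(n-m) mod 5]

Computing each output sample:
(x ⊛ y)[0] = -6
(x ⊛ y)[1] = 0
(x ⊛ y)[2] = -2
(x ⊛ y)[3] = 0
(x ⊛ y)[4] = 4

x ⊛ y = [-6, 0, -2, 0, 4]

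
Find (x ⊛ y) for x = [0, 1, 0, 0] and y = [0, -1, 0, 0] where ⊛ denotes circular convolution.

(x ⊛ y)[n] = Σ(m=0 to 3) x[m] · y[(n-m) mod 4]

Computing each output sample:
(x ⊛ y)[0] = 0
(x ⊛ y)[1] = 0
(x ⊛ y)[2] = -1
(x ⊛ y)[3] = 0

x ⊛ y = [0, 0, -1, 0]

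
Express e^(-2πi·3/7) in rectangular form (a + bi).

ω_7^3 = e^(-2πi·3/7)
= cos(-2π·3/7) + i·sin(-2π·3/7)
= cos(-6π/7) + i·sin(-6π/7)

ω_7^3 = cos(-6π/7) + i·sin(-6π/7) = -0.9010-0.4339i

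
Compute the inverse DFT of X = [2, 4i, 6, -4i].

x[n] = (1/4) Σ(k=0 to 3) X[k] · e^(2πikn/4)

Computing each x[n]:
x[0] = 2
x[1] = -3
x[2] = 2
x[3] = 1

x = [2, -3, 2, 1]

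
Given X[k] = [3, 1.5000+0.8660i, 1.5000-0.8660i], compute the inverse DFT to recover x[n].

x[n] = (1/3) Σ(k=0 to 2) X[k] · e^(2πikn/3)

Computing each x[n]:
x[0] = 2
x[1] = 0
x[2] = 1

x = [2, 0, 1]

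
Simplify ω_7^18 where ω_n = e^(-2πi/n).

Since ω_7^7 = 1, powers reduce modulo 7.
18 mod 7 = 4
So ω_7^18 = ω_7^4 = e^(-2πi·4/7)

ω_7^18 = ω_7^4 = -0.9010+0.4339i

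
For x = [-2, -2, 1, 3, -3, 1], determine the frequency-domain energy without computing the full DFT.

Parseval: Σ|x[n]|² = (1/N)Σ|X[k]|², so Σ|X[k]|² = N·Σ|x[n]|² = 6·28.0000

Σ|X[k]|² = N·Σ|x[n]|² = 6·28.0000 = 168.0000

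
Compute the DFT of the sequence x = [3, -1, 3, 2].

X[k] = Σ(n=0 to 3) x[n] · ω_4^(nk)
where ω_4 = e^(-2πi/4)

Computing each X[k]:
X[0] = 7
X[1] = 3i
X[2] = 5
X[3] = -3i

X = [7, 3i, 5, -3i]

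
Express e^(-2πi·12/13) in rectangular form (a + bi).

ω_13^12 = e^(-2πi·12/13)
= cos(-2π·12/13) + i·sin(-2π·12/13)
= cos(-24π/13) + i·sin(-24π/13)

ω_13^12 = cos(-24π/13) + i·sin(-24π/13) = 0.8855+0.4647i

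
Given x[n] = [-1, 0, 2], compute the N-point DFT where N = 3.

X[k] = Σ(n=0 to 2) x[n] · ω_3^(nk)
where ω_3 = e^(-2πi/3)

Computing each X[k]:
X[0] = 1
X[1] = -2.0000+1.7321i
X[2] = -2.0000-1.7321i

X = [1, -2.0000+1.7321i, -2.0000-1.7321i]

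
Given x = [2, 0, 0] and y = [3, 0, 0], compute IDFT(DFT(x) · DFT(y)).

(x ⊛ y)[n] = Σ(m=0 to 2) x[m] · y[(n-m) mod 3]

Computing each output sample:
(x ⊛ y)[0] = 6
(x ⊛ y)[1] = 0
(x ⊛ y)[2] = 0

x ⊛ y = [6, 0, 0]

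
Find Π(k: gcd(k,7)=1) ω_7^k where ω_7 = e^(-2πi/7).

The primitive 7th roots of unity are ω_7^k for k coprime to 7: k ∈ {1, 2, 3, 4, 5, 6}
Their product equals the constant term of the cyclotomic polynomial Φ_7(x) up to sign.
For n ≥ 3, the product of all primitive nth roots of unity is 1. (For n=1 it is 1; for n=2 it is -1.)

1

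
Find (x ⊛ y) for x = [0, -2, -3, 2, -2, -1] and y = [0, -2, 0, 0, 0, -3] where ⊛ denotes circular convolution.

(x ⊛ y)[n] = Σ(m=0 to 5) x[m] · y[(n-m) mod 6]

Computing each output sample:
(x ⊛ y)[0] = 8
(x ⊛ y)[1] = 9
(x ⊛ y)[2] = -2
(x ⊛ y)[3] = 12
(x ⊛ y)[4] = -1
(x ⊛ y)[5] = 4

x ⊛ y = [8, 9, -2, 12, -1, 4]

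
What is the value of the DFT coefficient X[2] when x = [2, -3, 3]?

X[2] = Σ(n=0 to 2) x[n] · ω_3^(2n) where ω_3 = e^(-2πi/3)
= (2)·ω_3^0 + (-3)·ω_3^2 + (3)·ω_3^4

X[2] = 2.0000-5.1962i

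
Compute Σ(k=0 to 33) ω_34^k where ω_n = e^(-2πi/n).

Sum of all nth roots of unity equals 0 for n > 1 (geometric series with r ≠ 1).

0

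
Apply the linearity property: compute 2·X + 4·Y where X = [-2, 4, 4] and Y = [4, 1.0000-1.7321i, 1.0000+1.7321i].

By linearity: DFT(2x + 4y) = 2·DFT(x) + 4·DFT(y)
= 2·[-2, 4, 4] + 4·[4, 1.0000-1.7321i, 1.0000+1.7321i]

Computing element-wise:
Z[0] = 2·(-2) + 4·(4) = 12
Z[1] = 2·(4) + 4·(1.0000-1.7321i) = 12.0000-6.9284i
Z[2] = 2·(4) + 4·(1.0000+1.7321i) = 12.0000+6.9284i

DFT(2x + 4y) = 2·X + 4·Y = [12, 12.0000-6.9284i, 12.0000+6.9284i]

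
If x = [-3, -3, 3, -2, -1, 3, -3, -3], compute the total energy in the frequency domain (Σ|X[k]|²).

Parseval: Σ|x[n]|² = (1/N)Σ|X[k]|², so Σ|X[k]|² = N·Σ|x[n]|² = 8·59.0000

Σ|X[k]|² = N·Σ|x[n]|² = 8·59.0000 = 472.0000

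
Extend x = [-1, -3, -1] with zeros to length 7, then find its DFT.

Original 3-point DFT: [-5, 1.0000+1.7321i, 1.0000-1.7321i]
Zero-padded 7-point DFT provides frequency interpolation.

DFT_7([x, 0, ...]) = [-5, -2.6479+3.3204i, 0.5685+2.4909i, 1.0794+0.5198i, 1.0794-0.5198i, 0.5685-2.4909i, -2.6479-3.3204i]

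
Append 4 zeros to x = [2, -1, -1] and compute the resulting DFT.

Original 3-point DFT: [0, 3, 3]
Zero-padded 7-point DFT provides frequency interpolation.

DFT_7([x, 0, ...]) = [0, 1.5990+1.7568i, 3.1235+0.5410i, 2.2775-0.3479i, 2.2775+0.3479i, 3.1235-0.5410i, 1.5990-1.7568i]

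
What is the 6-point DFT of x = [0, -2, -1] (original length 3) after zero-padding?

Original 3-point DFT: [-3, 1.5000+0.8660i, 1.5000-0.8660i]
Zero-padded 6-point DFT provides frequency interpolation.

DFT_6([x, 0, ...]) = [-3, -0.5000+2.5981i, 1.5000+0.8660i, 1, 1.5000-0.8660i, -0.5000-2.5981i]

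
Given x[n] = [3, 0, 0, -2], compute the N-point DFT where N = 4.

X[k] = Σ(n=0 to 3) x[n] · ω_4^(nk)
where ω_4 = e^(-2πi/4)

Computing each X[k]:
X[0] = 1
X[1] = 3-2i
X[2] = 5
X[3] = 3+2i

X = [1, 3-2i, 5, 3+2i]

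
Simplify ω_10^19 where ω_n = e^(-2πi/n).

Since ω_10^10 = 1, powers reduce modulo 10.
19 mod 10 = 9
So ω_10^19 = ω_10^9 = e^(-2πi·9/10)

ω_10^19 = ω_10^9 = 0.8090+0.5878i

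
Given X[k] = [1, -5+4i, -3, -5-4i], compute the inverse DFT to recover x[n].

x[n] = (1/4) Σ(k=0 to 3) X[k] · e^(2πikn/4)

Computing each x[n]:
x[0] = -3
x[1] = -1
x[2] = 2
x[3] = 3

x = [-3, -1, 2, 3]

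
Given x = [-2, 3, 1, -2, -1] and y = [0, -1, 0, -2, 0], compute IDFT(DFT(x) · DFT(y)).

(x ⊛ y)[n] = Σ(m=0 to 4) x[m] · y[(n-m) mod 5]

Computing each output sample:
(x ⊛ y)[0] = -1
(x ⊛ y)[1] = 6
(x ⊛ y)[2] = -1
(x ⊛ y)[3] = 3
(x ⊛ y)[4] = -4

x ⊛ y = [-1, 6, -1, 3, -4]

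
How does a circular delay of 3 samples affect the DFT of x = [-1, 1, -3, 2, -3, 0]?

Time shift by 3: X_shifted[k] = ω_6^(3k) · X[k]
Shifted x = [2, -3, 0, -1, 1, -3]

DFT(x[n-3]) = [-4, -0.5000+0.8660i, 3.5000-0.8660i, 10, 3.5000+0.8660i, -0.5000-0.8660i]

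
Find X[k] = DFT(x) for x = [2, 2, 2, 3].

X[k] = Σ(n=0 to 3) x[n] · ω_4^(nk)
where ω_4 = e^(-2πi/4)

Computing each X[k]:
X[0] = 9
X[1] = 1i
X[2] = -1
X[3] = -1i

X = [9, 1i, -1, -1i]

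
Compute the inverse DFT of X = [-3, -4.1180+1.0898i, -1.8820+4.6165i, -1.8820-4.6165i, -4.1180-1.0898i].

x[n] = (1/5) Σ(k=0 to 4) X[k] · e^(2πikn/5)

Computing each x[n]:
x[0] = -3
x[1] = -2
x[2] = 2
x[3] = -1
x[4] = 1

x = [-3, -2, 2, -1, 1]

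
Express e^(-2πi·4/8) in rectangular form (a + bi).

ω_8^4 = e^(-2πi·4/8)
= cos(-2π·4/8) + i·sin(-2π·4/8)
= cos(-8π/8) + i·sin(-8π/8)

ω_8^4 = cos(-8π/8) + i·sin(-8π/8) = -1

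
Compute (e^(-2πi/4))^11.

Since ω_4^4 = 1, powers reduce modulo 4.
11 mod 4 = 3
So ω_4^11 = ω_4^3 = e^(-2πi·3/4)

ω_4^11 = ω_4^3 = 1i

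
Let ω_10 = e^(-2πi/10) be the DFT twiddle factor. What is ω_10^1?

ω_10^1 = e^(-2πi·1/10)
= cos(-2π·1/10) + i·sin(-2π·1/10)
= cos(-2π/10) + i·sin(-2π/10)

ω_10^1 = cos(-2π/10) + i·sin(-2π/10) = 0.8090-0.5878i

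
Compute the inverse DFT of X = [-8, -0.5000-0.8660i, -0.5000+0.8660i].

x[n] = (1/3) Σ(k=0 to 2) X[k] · e^(2πikn/3)

Computing each x[n]:
x[0] = -3
x[1] = -2
x[2] = -3

x = [-3, -2, -3]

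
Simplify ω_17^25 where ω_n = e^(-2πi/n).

Since ω_17^17 = 1, powers reduce modulo 17.
25 mod 17 = 8
So ω_17^25 = ω_17^8 = e^(-2πi·8/17)

ω_17^25 = ω_17^8 = -0.9830-0.1837i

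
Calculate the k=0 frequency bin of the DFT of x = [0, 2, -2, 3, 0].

X[0] = Σ(n=0 to 4) x[n] · ω_5^0 = Σ x[n]
= (0) + (2) + (-2) + (3) + (0)

X[0] = 3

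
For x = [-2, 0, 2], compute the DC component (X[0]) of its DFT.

X[0] = Σ(n=0 to 2) x[n] · ω_3^0 = Σ x[n]
= (-2) + (0) + (2)

X[0] = 0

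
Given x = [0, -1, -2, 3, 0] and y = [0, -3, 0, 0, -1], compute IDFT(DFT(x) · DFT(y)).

(x ⊛ y)[n] = Σ(m=0 to 4) x[m] · y[(n-m) mod 5]

Computing each output sample:
(x ⊛ y)[0] = 1
(x ⊛ y)[1] = 2
(x ⊛ y)[2] = 0
(x ⊛ y)[3] = 6
(x ⊛ y)[4] = -9

x ⊛ y = [1, 2, 0, 6, -9]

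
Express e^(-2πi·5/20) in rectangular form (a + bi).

ω_20^5 = e^(-2πi·5/20)
= cos(-2π·5/20) + i·sin(-2π·5/20)
= cos(-10π/20) + i·sin(-10π/20)

ω_20^5 = cos(-10π/20) + i·sin(-10π/20) = -1i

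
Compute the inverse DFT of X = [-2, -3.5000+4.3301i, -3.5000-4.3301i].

x[n] = (1/3) Σ(k=0 to 2) X[k] · e^(2πikn/3)

Computing each x[n]:
x[0] = -3
x[1] = -2
x[2] = 3

x = [-3, -2, 3]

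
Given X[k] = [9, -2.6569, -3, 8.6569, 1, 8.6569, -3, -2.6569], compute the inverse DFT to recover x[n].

x[n] = (1/8) Σ(k=0 to 7) X[k] · e^(2πikn/8)

Computing each x[n]:
x[0] = 2
x[1] = -1
x[2] = 2
x[3] = 3
x[4] = -1
x[5] = 3
x[6] = 2
x[7] = -1

x = [2, -1, 2, 3, -1, 3, 2, -1]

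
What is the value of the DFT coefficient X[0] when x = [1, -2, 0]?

X[0] = Σ(n=0 to 2) x[n] · ω_3^0 = Σ x[n]
= (1) + (-2) + (0)

X[0] = -1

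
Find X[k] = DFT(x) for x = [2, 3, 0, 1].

X[k] = Σ(n=0 to 3) x[n] · ω_4^(nk)
where ω_4 = e^(-2πi/4)

Computing each X[k]:
X[0] = 6
X[1] = 2-2i
X[2] = -2
X[3] = 2+2i

X = [6, 2-2i, -2, 2+2i]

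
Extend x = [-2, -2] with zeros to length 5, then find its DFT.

Original 2-point DFT: [-4, 0]
Zero-padded 5-point DFT provides frequency interpolation.

DFT_5([x, 0, ...]) = [-4, -2.6180+1.9021i, -0.3820+1.1756i, -0.3820-1.1756i, -2.6180-1.9021i]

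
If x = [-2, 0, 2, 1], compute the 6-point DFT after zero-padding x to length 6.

Original 4-point DFT: [1, -4+1i, -1, -4-1i]
Zero-padded 6-point DFT provides frequency interpolation.

DFT_6([x, 0, ...]) = [1, -4.0000-1.7321i, -2.0000+1.7321i, -1, -2.0000-1.7321i, -4.0000+1.7321i]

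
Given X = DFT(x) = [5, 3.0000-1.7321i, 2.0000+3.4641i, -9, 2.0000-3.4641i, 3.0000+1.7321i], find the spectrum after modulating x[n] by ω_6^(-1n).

Modulation property: DFT(ω_6^(-1n)·x[n]) = X[(k-1) mod 6], so circularly shift X by 1 positions.

X[k-1] = [3.0000+1.7321i, 5, 3.0000-1.7321i, 2.0000+3.4641i, -9, 2.0000-3.4641i]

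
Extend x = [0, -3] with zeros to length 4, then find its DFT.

Original 2-point DFT: [-3, 3]
Zero-padded 4-point DFT provides frequency interpolation.

DFT_4([x, 0, ...]) = [-3, 3i, 3, -3i]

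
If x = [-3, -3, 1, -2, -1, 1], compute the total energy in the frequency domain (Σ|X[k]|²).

Parseval: Σ|x[n]|² = (1/N)Σ|X[k]|², so Σ|X[k]|² = N·Σ|x[n]|² = 6·25.0000

Σ|X[k]|² = N·Σ|x[n]|² = 6·25.0000 = 150.0000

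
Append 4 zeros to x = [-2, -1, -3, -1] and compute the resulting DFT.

Original 4-point DFT: [-7, 1, -3, 1]
Zero-padded 8-point DFT provides frequency interpolation.

DFT_8([x, 0, ...]) = [-7, -2.0000+4.4142i, 1, -2.0000-1.5858i, -3, -2.0000+1.5858i, 1, -2.0000-4.4142i]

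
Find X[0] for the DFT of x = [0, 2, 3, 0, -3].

X[0] = Σ(n=0 to 4) x[n] · ω_5^0 = Σ x[n]
= (0) + (2) + (3) + (0) + (-3)

X[0] = 2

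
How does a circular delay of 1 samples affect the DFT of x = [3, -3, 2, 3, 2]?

Time shift by 1: X_shifted[k] = ω_5^(1k) · X[k]
Shifted x = [2, 3, -3, 2, 3]

DFT(x[n-1]) = [7, 4.6631+2.9389i, -3.1631-4.7553i, -3.1631+4.7553i, 4.6631-2.9389i]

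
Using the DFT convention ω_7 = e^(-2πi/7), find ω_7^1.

ω_7^1 = e^(-2πi·1/7)
= cos(-2π·1/7) + i·sin(-2π·1/7)
= cos(-2π/7) + i·sin(-2π/7)

ω_7^1 = cos(-2π/7) + i·sin(-2π/7) = 0.6235-0.7818i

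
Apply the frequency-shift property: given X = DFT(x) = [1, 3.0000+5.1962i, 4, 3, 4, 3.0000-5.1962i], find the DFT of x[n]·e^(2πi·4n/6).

Modulation property: DFT(ω_6^(-4n)·x[n]) = X[(k-4) mod 6], so circularly shift X by 4 positions.

X[k-4] = [4, 3, 4, 3.0000-5.1962i, 1, 3.0000+5.1962i]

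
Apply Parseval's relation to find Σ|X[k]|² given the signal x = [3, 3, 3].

Parseval: Σ|x[n]|² = (1/N)Σ|X[k]|², so Σ|X[k]|² = N·Σ|x[n]|² = 3·27.0000

Σ|X[k]|² = N·Σ|x[n]|² = 3·27.0000 = 81.0000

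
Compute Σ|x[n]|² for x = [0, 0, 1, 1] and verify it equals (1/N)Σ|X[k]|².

Time domain:
Σ|x[n]|² = |0|² + |0|² + |1|² + |1|² = 2.0000

Frequency domain:
(1/4)Σ|X[k]|² = (1/4)(|2|² + |-1+1i|² + |0|² + |-1-1i|²) = (1/4)·8.0000 = 2.0000

Both sides agree, confirming Parseval's theorem.

Σ|x[n]|² = (1/N)Σ|X[k]|² = 2.0000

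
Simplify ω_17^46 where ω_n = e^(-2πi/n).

Since ω_17^17 = 1, powers reduce modulo 17.
46 mod 17 = 12
So ω_17^46 = ω_17^12 = e^(-2πi·12/17)

ω_17^46 = ω_17^12 = -0.2737+0.9618i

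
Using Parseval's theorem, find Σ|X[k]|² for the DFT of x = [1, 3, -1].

Parseval: Σ|x[n]|² = (1/N)Σ|X[k]|², so Σ|X[k]|² = N·Σ|x[n]|² = 3·11.0000

Σ|X[k]|² = N·Σ|x[n]|² = 3·11.0000 = 33.0000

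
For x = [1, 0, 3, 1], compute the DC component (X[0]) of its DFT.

X[0] = Σ(n=0 to 3) x[n] · ω_4^0 = Σ x[n]
= (1) + (0) + (3) + (1)

X[0] = 5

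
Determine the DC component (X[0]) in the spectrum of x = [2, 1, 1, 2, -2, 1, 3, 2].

X[0] = Σ(n=0 to 7) x[n] · ω_8^0 = Σ x[n]
= (2) + (1) + (1) + (2) + (-2) + (1) + (3) + (2)

X[0] = 10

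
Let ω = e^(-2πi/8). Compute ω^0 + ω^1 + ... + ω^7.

Sum of all nth roots of unity equals 0 for n > 1 (geometric series with r ≠ 1).

0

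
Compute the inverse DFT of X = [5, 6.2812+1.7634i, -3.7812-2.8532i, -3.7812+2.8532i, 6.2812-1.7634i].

x[n] = (1/5) Σ(k=0 to 4) X[k] · e^(2πikn/5)

Computing each x[n]:
x[0] = 2
x[1] = 3
x[2] = -3
x[3] = 0
x[4] = 3

x = [2, 3, -3, 0, 3]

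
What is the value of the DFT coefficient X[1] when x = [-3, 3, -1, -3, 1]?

X[1] = Σ(n=0 to 4) x[n] · ω_5^(1n) where ω_5 = e^(-2πi/5)
= (-3)·ω_5^0 + (3)·ω_5^1 + (-1)·ω_5^2 + (-3)·ω_5^3 + (1)·ω_5^4

X[1] = 1.4721-3.0777i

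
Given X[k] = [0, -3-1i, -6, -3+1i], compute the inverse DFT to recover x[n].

x[n] = (1/4) Σ(k=0 to 3) X[k] · e^(2πikn/4)

Computing each x[n]:
x[0] = -3
x[1] = 2
x[2] = 0
x[3] = 1

x = [-3, 2, 0, 1]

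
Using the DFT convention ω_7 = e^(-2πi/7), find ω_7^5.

ω_7^5 = e^(-2πi·5/7)
= cos(-2π·5/7) + i·sin(-2π·5/7)
= cos(-10π/7) + i·sin(-10π/7)

ω_7^5 = cos(-10π/7) + i·sin(-10π/7) = -0.2225+0.9749i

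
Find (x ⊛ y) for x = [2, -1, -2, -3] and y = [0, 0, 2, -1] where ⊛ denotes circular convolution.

(x ⊛ y)[n] = Σ(m=0 to 3) x[m] · y[(n-m) mod 4]

Computing each output sample:
(x ⊛ y)[0] = -3
(x ⊛ y)[1] = -4
(x ⊛ y)[2] = 7
(x ⊛ y)[3] = -4

x ⊛ y = [-3, -4, 7, -4]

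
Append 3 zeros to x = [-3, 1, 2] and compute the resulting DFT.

Original 3-point DFT: [0, -4.5000+0.8660i, -4.5000-0.8660i]
Zero-padded 6-point DFT provides frequency interpolation.

DFT_6([x, 0, ...]) = [0, -3.5000-2.5981i, -4.5000+0.8660i, -2, -4.5000-0.8660i, -3.5000+2.5981i]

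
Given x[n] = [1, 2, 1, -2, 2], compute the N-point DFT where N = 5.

X[k] = Σ(n=0 to 4) x[n] · ω_5^(nk)
where ω_5 = e^(-2πi/5)

Computing each X[k]:
X[0] = 4
X[1] = 3.0451-1.7634i
X[2] = -2.5451+2.8532i
X[3] = -2.5451-2.8532i
X[4] = 3.0451+1.7634i

X = [4, 3.0451-1.7634i, -2.5451+2.8532i, -2.5451-2.8532i, 3.0451+1.7634i]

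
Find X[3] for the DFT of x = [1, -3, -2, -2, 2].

X[3] = Σ(n=0 to 4) x[n] · ω_5^(3n) where ω_5 = e^(-2πi/5)
= (1)·ω_5^0 + (-3)·ω_5^3 + (-2)·ω_5^6 + (-2)·ω_5^9 + (2)·ω_5^12

X[3] = 0.5729-2.9389i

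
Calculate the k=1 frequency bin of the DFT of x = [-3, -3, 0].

X[1] = Σ(n=0 to 2) x[n] · ω_3^(1n) where ω_3 = e^(-2πi/3)
= (-3)·ω_3^0 + (-3)·ω_3^1 + (0)·ω_3^2

X[1] = -1.5000+2.5981i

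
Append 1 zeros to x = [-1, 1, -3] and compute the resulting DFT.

Original 3-point DFT: [-3, -3.4641i, 3.4641i]
Zero-padded 4-point DFT provides frequency interpolation.

DFT_4([x, 0, ...]) = [-3, 2-1i, -5, 2+1i]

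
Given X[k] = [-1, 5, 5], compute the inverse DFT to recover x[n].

x[n] = (1/3) Σ(k=0 to 2) X[k] · e^(2πikn/3)

Computing each x[n]:
x[0] = 3
x[1] = -2
x[2] = -2

x = [3, -2, -2]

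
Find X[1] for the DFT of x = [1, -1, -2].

X[1] = Σ(n=0 to 2) x[n] · ω_3^(1n) where ω_3 = e^(-2πi/3)
= (1)·ω_3^0 + (-1)·ω_3^1 + (-2)·ω_3^2

X[1] = 2.5000-0.8660i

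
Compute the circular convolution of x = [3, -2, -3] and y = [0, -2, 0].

(x ⊛ y)[n] = Σ(m=0 to 2) x[m] · y[(n-m) mod 3]

Computing each output sample:
(x ⊛ y)[0] = 6
(x ⊛ y)[1] = -6
(x ⊛ y)[2] = 4

x ⊛ y = [6, -6, 4]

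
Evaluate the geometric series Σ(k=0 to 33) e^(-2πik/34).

Sum of all nth roots of unity equals 0 for n > 1 (geometric series with r ≠ 1).

0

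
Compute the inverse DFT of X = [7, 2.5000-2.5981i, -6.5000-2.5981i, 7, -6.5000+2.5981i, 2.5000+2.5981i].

x[n] = (1/6) Σ(k=0 to 5) X[k] · e^(2πikn/6)

Computing each x[n]:
x[0] = 1
x[1] = 3
x[2] = 3
x[3] = -3
x[4] = 3
x[5] = 0

x = [1, 3, 3, -3, 3, 0]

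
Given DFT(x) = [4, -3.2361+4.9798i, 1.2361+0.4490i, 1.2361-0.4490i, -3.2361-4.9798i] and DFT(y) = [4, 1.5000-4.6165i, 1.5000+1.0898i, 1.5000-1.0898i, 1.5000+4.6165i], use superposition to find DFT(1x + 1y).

By linearity: DFT(1x + 1y) = 1·DFT(x) + 1·DFT(y)
= 1·[4, -3.2361+4.9798i, 1.2361+0.4490i, 1.2361-0.4490i, -3.2361-4.9798i] + 1·[4, 1.5000-4.6165i, 1.5000+1.0898i, 1.5000-1.0898i, 1.5000+4.6165i]

Computing element-wise:
Z[0] = 1·(4) + 1·(4) = 8
Z[1] = 1·(-3.2361+4.9798i) + 1·(1.5000-4.6165i) = -1.7361+0.3633i
Z[2] = 1·(1.2361+0.4490i) + 1·(1.5000+1.0898i) = 2.7361+1.5388i
Z[3] = 1·(1.2361-0.4490i) + 1·(1.5000-1.0898i) = 2.7361-1.5388i
Z[4] = 1·(-3.2361-4.9798i) + 1·(1.5000+4.6165i) = -1.7361-0.3633i

DFT(1x + 1y) = 1·X + 1·Y = [8, -1.7361+0.3633i, 2.7361+1.5388i, 2.7361-1.5388i, -1.7361-0.3633i]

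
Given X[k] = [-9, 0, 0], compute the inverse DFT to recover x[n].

x[n] = (1/3) Σ(k=0 to 2) X[k] · e^(2πikn/3)

Computing each x[n]:
x[0] = -3
x[1] = -3
x[2] = -3

x = [-3, -3, -3]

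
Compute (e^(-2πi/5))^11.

Since ω_5^5 = 1, powers reduce modulo 5.
11 mod 5 = 1
So ω_5^11 = ω_5^1 = e^(-2πi·1/5)

ω_5^11 = ω_5^1 = 0.3090-0.9511i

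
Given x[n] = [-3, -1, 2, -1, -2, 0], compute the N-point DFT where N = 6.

X[k] = Σ(n=0 to 5) x[n] · ω_6^(nk)
where ω_6 = e^(-2πi/6)

Computing each X[k]:
X[0] = -5
X[1] = -2.5000-2.5981i
X[2] = -3.5000+4.3301i
X[3] = -1
X[4] = -3.5000-4.3301i
X[5] = -2.5000+2.5981i

X = [-5, -2.5000-2.5981i, -3.5000+4.3301i, -1, -3.5000-4.3301i, -2.5000+2.5981i]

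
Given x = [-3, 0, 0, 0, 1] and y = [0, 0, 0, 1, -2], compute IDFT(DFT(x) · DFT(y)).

(x ⊛ y)[n] = Σ(m=0 to 4) x[m] · y[(n-m) mod 5]

Computing each output sample:
(x ⊛ y)[0] = 0
(x ⊛ y)[1] = 0
(x ⊛ y)[2] = 1
(x ⊛ y)[3] = -5
(x ⊛ y)[4] = 6

x ⊛ y = [0, 0, 1, -5, 6]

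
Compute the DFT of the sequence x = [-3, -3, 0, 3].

X[k] = Σ(n=0 to 3) x[n] · ω_4^(nk)
where ω_4 = e^(-2πi/4)

Computing each X[k]:
X[0] = -3
X[1] = -3+6i
X[2] = -3
X[3] = -3-6i

X = [-3, -3+6i, -3, -3-6i]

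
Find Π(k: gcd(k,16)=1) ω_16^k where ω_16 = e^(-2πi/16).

The primitive 16th roots of unity are ω_16^k for k coprime to 16: k ∈ {1, 3, 5, 7, 9, 11, 13, 15}
Their product equals the constant term of the cyclotomic polynomial Φ_16(x) up to sign.
For n ≥ 3, the product of all primitive nth roots of unity is 1. (For n=1 it is 1; for n=2 it is -1.)

1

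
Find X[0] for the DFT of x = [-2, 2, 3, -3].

X[0] = Σ(n=0 to 3) x[n] · ω_4^0 = Σ x[n]
= (-2) + (2) + (3) + (-3)

X[0] = 0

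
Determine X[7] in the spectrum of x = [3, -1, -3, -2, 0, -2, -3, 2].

X[7] = Σ(n=0 to 7) x[n] · ω_8^(7n) where ω_8 = e^(-2πi/8)
= (3)·ω_8^0 + (-1)·ω_8^7 + (-3)·ω_8^14 + (-2)·ω_8^21 + (0)·ω_8^28 + (-2)·ω_8^35 + (-3)·ω_8^42 + (2)·ω_8^49

X[7] = 6.5355-2.1213i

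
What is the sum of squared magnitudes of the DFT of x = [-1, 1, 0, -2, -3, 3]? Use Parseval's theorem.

Parseval: Σ|x[n]|² = (1/N)Σ|X[k]|², so Σ|X[k]|² = N·Σ|x[n]|² = 6·24.0000

Σ|X[k]|² = N·Σ|x[n]|² = 6·24.0000 = 144.0000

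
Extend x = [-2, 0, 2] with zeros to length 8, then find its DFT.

Original 3-point DFT: [0, -3.0000+1.7321i, -3.0000-1.7321i]
Zero-padded 8-point DFT provides frequency interpolation.

DFT_8([x, 0, ...]) = [0, -2-2i, -4, -2+2i, 0, -2-2i, -4, -2+2i]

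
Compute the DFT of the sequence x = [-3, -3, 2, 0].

X[k] = Σ(n=0 to 3) x[n] · ω_4^(nk)
where ω_4 = e^(-2πi/4)

Computing each X[k]:
X[0] = -4
X[1] = -5+3i
X[2] = 2
X[3] = -5-3i

X = [-4, -5+3i, 2, -5-3i]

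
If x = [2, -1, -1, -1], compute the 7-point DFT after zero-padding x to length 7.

Original 4-point DFT: [-1, 3, 3, 3]
Zero-padded 7-point DFT provides frequency interpolation.

DFT_7([x, 0, ...]) = [-1, 2.5000+2.1906i, 2.5000-0.2408i, 2.5000+0.6270i, 2.5000-0.6270i, 2.5000+0.2408i, 2.5000-2.1906i]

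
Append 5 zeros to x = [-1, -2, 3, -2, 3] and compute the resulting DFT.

Original 5-point DFT: [1, -1.5000+1.8164i, -1.5000+7.6942i, -1.5000-7.6942i, -1.5000-1.8164i]
Zero-padded 10-point DFT provides frequency interpolation.

DFT_10([x, 0, ...]) = [1, -3.5000-1.5388i, -1.5000+1.8164i, -3.5000-0.3633i, -1.5000+7.6942i, 9, -1.5000-7.6942i, -3.5000+0.3633i, -1.5000-1.8164i, -3.5000+1.5388i]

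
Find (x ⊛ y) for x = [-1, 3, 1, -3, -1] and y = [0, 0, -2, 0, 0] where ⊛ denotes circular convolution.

(x ⊛ y)[n] = Σ(m=0 to 4) x[m] · y[(n-m) mod 5]

Computing each output sample:
(x ⊛ y)[0] = 6
(x ⊛ y)[1] = 2
(x ⊛ y)[2] = 2
(x ⊛ y)[3] = -6
(x ⊛ y)[4] = -2

x ⊛ y = [6, 2, 2, -6, -2]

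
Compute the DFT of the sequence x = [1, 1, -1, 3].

X[k] = Σ(n=0 to 3) x[n] · ω_4^(nk)
where ω_4 = e^(-2πi/4)

Computing each X[k]:
X[0] = 4
X[1] = 2+2i
X[2] = -4
X[3] = 2-2i

X = [4, 2+2i, -4, 2-2i]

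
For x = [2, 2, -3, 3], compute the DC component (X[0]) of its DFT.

X[0] = Σ(n=0 to 3) x[n] · ω_4^0 = Σ x[n]
= (2) + (2) + (-3) + (3)

X[0] = 4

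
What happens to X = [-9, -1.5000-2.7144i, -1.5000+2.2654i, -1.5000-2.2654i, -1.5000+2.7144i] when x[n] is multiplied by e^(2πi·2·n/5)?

Modulation property: DFT(ω_5^(-2n)·x[n]) = X[(k-2) mod 5], so circularly shift X by 2 positions.

X[k-2] = [-1.5000-2.2654i, -1.5000+2.7144i, -9, -1.5000-2.7144i, -1.5000+2.2654i]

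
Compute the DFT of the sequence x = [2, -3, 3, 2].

X[k] = Σ(n=0 to 3) x[n] · ω_4^(nk)
where ω_4 = e^(-2πi/4)

Computing each X[k]:
X[0] = 4
X[1] = -1+5i
X[2] = 6
X[3] = -1-5i

X = [4, -1+5i, 6, -1-5i]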